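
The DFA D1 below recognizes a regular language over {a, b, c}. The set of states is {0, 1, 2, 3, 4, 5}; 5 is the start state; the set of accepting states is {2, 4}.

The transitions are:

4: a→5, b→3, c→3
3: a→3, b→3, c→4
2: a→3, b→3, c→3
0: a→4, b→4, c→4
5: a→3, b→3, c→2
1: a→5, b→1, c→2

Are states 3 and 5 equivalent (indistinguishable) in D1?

Yes

States {0,1} cannot be reached from the start state, so discard them.
Start with accepting vs non-accepting: {2,4} | {3,5}.
No further refinement is possible. Final partition (2 blocks): {2,4} | {3,5}.
3 and 5 lie in the same block of the stable partition, so they are equivalent — no string distinguishes them.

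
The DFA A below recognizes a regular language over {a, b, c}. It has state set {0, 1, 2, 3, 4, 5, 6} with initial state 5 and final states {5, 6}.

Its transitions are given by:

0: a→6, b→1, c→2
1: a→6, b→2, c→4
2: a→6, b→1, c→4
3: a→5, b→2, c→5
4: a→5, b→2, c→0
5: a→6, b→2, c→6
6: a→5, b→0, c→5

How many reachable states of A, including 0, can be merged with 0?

First remove the unreachable states {3}; 6 states remain.
Initial partition by acceptance: {5,6} | {0,1,2,4}.
The partition is now stable with 2 blocks: {5,6} | {0,1,2,4}.
State 0 belongs to the block {0,1,2,4}, which has 4 states.

4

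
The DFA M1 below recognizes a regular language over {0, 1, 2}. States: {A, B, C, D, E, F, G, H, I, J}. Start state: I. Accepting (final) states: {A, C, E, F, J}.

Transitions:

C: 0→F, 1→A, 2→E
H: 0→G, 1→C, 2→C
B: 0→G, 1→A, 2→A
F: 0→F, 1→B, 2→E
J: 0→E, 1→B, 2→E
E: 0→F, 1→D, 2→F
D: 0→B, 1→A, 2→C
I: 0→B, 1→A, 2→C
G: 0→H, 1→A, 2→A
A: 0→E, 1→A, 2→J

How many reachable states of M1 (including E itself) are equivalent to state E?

Initial partition by acceptance: {A,C,E,F,J} | {B,D,G,H,I}.
Refine {A,C,E,F,J} on symbol 1: members go to different blocks, giving {E,F,J} and {A,C}.
The partition is now stable with 3 blocks: {E,F,J} | {B,D,G,H,I} | {A,C}.
The equivalence class containing E is {E,F,J}, of size 3.

3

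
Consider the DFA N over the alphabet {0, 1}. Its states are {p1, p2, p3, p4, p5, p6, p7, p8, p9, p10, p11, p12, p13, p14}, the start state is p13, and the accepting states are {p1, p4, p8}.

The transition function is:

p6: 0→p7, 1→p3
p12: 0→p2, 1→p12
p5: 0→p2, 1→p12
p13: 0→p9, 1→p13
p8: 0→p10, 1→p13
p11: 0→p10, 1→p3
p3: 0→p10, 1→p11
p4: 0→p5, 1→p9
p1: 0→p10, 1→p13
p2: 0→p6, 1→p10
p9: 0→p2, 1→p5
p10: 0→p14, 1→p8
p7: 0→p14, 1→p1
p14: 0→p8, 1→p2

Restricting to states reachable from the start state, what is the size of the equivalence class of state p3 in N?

3

First remove the unreachable states {p4}; 13 states remain.
P0 = {p1,p8} | {p2,p3,p5,p6,p7,p9,p10,p11,p12,p13,p14}.
Refine {p2,p3,p5,p6,p7,p9,p10,p11,p12,p13,p14} on symbol 0: members go to different blocks, giving {p2,p3,p5,p6,p7,p9,p10,p11,p12,p13} and {p14}.
Split {p2,p3,p5,p6,p7,p9,p10,p11,p12,p13} by δ(·,0) → {p2,p3,p5,p6,p9,p11,p12,p13} and {p7,p10}.
On input 0, block {p2,p3,p5,p6,p9,p11,p12,p13} splits into {p2,p5,p9,p12,p13} and {p3,p6,p11}.
Split {p2,p5,p9,p12,p13} by δ(·,0) → {p5,p9,p12,p13} and {p2}.
Refine {p5,p9,p12,p13} on symbol 0: members go to different blocks, giving {p5,p9,p12} and {p13}.
The partition is now stable with 7 blocks: {p1,p8} | {p5,p9,p12} | {p14} | {p7,p10} | {p3,p6,p11} | {p2} | {p13}.
The equivalence class containing p3 is {p3,p6,p11}, of size 3.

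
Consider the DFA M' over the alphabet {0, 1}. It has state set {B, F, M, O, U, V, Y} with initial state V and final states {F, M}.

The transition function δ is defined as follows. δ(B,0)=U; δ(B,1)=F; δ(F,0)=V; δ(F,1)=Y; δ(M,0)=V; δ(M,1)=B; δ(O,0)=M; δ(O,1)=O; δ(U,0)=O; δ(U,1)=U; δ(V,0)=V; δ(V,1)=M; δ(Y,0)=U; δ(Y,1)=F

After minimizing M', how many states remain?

5

Start with accepting vs non-accepting: {F,M} | {B,O,U,V,Y}.
On input 0, block {B,O,U,V,Y} splits into {B,U,V,Y} and {O}.
Split {B,U,V,Y} by δ(·,0) → {B,V,Y} and {U}.
Split {B,V,Y} by δ(·,0) → {B,Y} and {V}.
Stable partition: {F,M} | {B,Y} | {O} | {U} | {V} — 5 equivalence classes.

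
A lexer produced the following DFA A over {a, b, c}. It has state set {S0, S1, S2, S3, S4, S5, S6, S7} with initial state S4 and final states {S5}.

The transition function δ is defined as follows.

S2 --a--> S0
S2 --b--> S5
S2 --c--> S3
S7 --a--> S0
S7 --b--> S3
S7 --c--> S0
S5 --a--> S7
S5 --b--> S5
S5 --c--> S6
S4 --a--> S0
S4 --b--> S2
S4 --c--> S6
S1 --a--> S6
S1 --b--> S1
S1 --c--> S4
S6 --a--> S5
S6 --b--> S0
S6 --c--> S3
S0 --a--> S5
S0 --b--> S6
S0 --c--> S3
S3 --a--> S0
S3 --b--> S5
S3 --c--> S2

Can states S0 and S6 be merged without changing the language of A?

Yes

States {S1} cannot be reached from the start state, so discard them.
Initial partition by acceptance: {S5} | {S0,S2,S3,S4,S6,S7}.
Refine {S0,S2,S3,S4,S6,S7} on symbol a: members go to different blocks, giving {S2,S3,S4,S7} and {S0,S6}.
Refine {S2,S3,S4,S7} on symbol b: members go to different blocks, giving {S2,S3} and {S4,S7}.
Stable partition: {S5} | {S2,S3} | {S0,S6} | {S4,S7} — 4 equivalence classes.
S0 and S6 lie in the same block of the stable partition, so they are equivalent — no string distinguishes them.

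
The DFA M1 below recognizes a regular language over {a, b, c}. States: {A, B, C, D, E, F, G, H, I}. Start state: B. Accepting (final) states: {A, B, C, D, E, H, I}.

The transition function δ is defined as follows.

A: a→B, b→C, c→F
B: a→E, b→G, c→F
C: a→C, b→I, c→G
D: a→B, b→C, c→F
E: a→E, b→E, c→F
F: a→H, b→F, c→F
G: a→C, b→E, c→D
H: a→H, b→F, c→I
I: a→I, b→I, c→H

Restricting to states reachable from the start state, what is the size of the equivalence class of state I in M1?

1

First remove the unreachable states {A}; 8 states remain.
P0 = {B,C,D,E,H,I} | {F,G}.
Refine {B,C,D,E,H,I} on symbol b: members go to different blocks, giving {C,D,E,I} and {B,H}.
Split {C,D,E,I} by δ(·,a) → {C,E,I} and {D}.
Split {C,E,I} by δ(·,c) → {C,E} and {I}.
Split {C,E} by δ(·,b) → {C} and {E}.
Refine {F,G} on symbol a: members go to different blocks, giving {F} and {G}.
Split {B,H} by δ(·,a) → {B} and {H}.
Stable partition: {C} | {F} | {B} | {D} | {I} | {E} | {G} | {H} — 8 equivalence classes.
State I belongs to the block {I}, which has 1 states.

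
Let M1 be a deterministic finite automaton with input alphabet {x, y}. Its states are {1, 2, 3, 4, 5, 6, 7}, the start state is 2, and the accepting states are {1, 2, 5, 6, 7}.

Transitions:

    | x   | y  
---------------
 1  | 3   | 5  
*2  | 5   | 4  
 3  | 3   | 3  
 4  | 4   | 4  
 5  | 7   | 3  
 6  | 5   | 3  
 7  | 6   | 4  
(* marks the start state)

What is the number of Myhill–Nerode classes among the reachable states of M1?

2

First remove the unreachable states {1}; 6 states remain.
Start with accepting vs non-accepting: {2,5,6,7} | {3,4}.
No further refinement is possible. Final partition (2 blocks): {2,5,6,7} | {3,4}.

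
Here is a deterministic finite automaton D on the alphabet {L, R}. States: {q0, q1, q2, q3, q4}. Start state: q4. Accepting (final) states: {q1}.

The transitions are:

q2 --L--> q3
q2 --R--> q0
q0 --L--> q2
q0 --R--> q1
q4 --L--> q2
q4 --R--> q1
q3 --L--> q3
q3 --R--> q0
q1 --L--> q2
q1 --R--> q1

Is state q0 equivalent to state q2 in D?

No

Every state is reachable, so we keep all 5.
Start with accepting vs non-accepting: {q1} | {q0,q2,q3,q4}.
On input R, block {q0,q2,q3,q4} splits into {q0,q4} and {q2,q3}.
No further refinement is possible. Final partition (3 blocks): {q1} | {q0,q4} | {q2,q3}.
q0 and q2 end up in different blocks, so they are distinguishable. For instance, the string 'R' is accepted from only q0.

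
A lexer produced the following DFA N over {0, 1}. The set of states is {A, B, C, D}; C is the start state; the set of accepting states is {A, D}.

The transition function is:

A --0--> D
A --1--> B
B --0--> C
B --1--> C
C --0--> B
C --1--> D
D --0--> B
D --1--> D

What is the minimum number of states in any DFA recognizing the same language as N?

3

First remove the unreachable states {A}; 3 states remain.
P0 = {D} | {B,C}.
Refine {B,C} on symbol 1: members go to different blocks, giving {B} and {C}.
Stable partition: {D} | {B} | {C} — 3 equivalence classes.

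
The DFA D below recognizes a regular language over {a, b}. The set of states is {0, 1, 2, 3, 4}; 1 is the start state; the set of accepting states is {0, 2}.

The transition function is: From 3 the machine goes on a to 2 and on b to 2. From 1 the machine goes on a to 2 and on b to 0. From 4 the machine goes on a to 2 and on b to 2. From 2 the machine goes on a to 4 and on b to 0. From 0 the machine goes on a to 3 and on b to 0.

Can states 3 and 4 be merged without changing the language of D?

Yes

Every state is reachable, so we keep all 5.
P0 = {0,2} | {1,3,4}.
The partition is now stable with 2 blocks: {0,2} | {1,3,4}.
3 and 4 lie in the same block of the stable partition, so they are equivalent — no string distinguishes them.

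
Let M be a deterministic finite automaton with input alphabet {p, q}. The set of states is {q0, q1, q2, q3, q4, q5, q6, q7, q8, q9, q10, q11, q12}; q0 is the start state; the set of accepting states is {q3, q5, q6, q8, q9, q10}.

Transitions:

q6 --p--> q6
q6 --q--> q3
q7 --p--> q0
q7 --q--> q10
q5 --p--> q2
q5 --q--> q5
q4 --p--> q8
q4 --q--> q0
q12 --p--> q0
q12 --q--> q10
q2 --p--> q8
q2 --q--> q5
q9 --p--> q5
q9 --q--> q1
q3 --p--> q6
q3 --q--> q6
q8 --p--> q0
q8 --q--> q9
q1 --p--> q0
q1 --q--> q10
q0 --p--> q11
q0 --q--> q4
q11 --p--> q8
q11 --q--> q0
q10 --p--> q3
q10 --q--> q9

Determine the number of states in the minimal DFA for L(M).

9

Reachable states from the start: {q0,q1,q2,q3,q4,q5,q6,q8,q9,q10,q11}. Unreachable: {q7,q12} — drop them.
Initial partition by acceptance: {q3,q5,q6,q8,q9,q10} | {q0,q1,q2,q4,q11}.
On input p, block {q3,q5,q6,q8,q9,q10} splits into {q3,q6,q9,q10} and {q5,q8}.
Refine {q3,q6,q9,q10} on symbol p: members go to different blocks, giving {q3,q6,q10} and {q9}.
Refine {q3,q6,q10} on symbol q: members go to different blocks, giving {q3,q6} and {q10}.
Split {q0,q1,q2,q4,q11} by δ(·,p) → {q2,q4,q11} and {q0,q1}.
Refine {q2,q4,q11} on symbol q: members go to different blocks, giving {q4,q11} and {q2}.
Split {q5,q8} by δ(·,p) → {q5} and {q8}.
On input p, block {q0,q1} splits into {q0} and {q1}.
The partition is now stable with 9 blocks: {q3,q6} | {q4,q11} | {q5} | {q9} | {q10} | {q0} | {q2} | {q8} | {q1}.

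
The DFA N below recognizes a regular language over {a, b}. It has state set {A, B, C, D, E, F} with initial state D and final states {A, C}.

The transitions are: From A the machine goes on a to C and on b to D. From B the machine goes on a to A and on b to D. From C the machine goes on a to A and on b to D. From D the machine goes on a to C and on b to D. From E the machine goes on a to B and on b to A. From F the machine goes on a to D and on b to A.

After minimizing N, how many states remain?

States {B,E,F} cannot be reached from the start state, so discard them.
P0 = {A,C} | {D}.
Stable partition: {A,C} | {D} — 2 equivalence classes.

2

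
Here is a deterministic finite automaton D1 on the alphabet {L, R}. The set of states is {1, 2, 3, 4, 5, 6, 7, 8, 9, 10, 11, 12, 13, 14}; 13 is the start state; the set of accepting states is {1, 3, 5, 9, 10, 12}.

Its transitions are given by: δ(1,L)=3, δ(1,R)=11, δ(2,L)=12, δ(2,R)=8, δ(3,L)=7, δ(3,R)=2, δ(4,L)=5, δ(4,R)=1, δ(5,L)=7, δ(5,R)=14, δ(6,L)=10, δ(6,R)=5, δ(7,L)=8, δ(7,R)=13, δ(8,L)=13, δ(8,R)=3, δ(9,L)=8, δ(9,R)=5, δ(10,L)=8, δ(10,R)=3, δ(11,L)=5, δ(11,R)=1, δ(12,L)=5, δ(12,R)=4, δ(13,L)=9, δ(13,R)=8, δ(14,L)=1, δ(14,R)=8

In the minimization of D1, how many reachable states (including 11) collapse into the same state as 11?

First remove the unreachable states {6,10}; 12 states remain.
Start with accepting vs non-accepting: {1,3,5,9,12} | {2,4,7,8,11,13,14}.
Split {1,3,5,9,12} by δ(·,L) → {3,5,9} and {1,12}.
Split {3,5,9} by δ(·,R) → {3,5} and {9}.
On input L, block {2,4,7,8,11,13,14} splits into {2,14} and {4,11} and {7,8} and {13}.
Refine {7,8} on symbol L: members go to different blocks, giving {7} and {8}.
No further refinement is possible. Final partition (8 blocks): {3,5} | {2,14} | {1,12} | {9} | {4,11} | {7} | {13} | {8}.
State 11 belongs to the block {4,11}, which has 2 states.

2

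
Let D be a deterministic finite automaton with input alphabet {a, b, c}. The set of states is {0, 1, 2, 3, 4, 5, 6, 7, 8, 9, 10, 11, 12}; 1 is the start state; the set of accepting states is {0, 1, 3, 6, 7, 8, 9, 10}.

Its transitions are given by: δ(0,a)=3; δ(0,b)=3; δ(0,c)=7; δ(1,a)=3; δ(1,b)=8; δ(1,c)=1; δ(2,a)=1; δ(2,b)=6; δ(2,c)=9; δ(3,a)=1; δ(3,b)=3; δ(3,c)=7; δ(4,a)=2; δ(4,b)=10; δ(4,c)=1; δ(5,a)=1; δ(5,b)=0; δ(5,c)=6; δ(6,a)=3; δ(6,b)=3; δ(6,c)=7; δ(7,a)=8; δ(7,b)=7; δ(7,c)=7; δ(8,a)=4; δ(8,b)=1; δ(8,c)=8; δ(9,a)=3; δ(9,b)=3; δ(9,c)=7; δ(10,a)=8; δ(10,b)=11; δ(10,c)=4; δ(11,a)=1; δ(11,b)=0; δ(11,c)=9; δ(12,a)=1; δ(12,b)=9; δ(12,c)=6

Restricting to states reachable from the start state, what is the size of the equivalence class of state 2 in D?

2

States {5,12} cannot be reached from the start state, so discard them.
P0 = {0,1,3,6,7,8,9,10} | {2,4,11}.
Split {0,1,3,6,7,8,9,10} by δ(·,a) → {0,1,3,6,7,9,10} and {8}.
Split {0,1,3,6,7,9,10} by δ(·,a) → {0,1,3,6,9} and {7,10}.
Refine {0,1,3,6,9} on symbol b: members go to different blocks, giving {0,3,6,9} and {1}.
Refine {0,3,6,9} on symbol a: members go to different blocks, giving {0,6,9} and {3}.
On input a, block {2,4,11} splits into {2,11} and {4}.
On input b, block {7,10} splits into {7} and {10}.
Stable partition: {0,6,9} | {2,11} | {8} | {7} | {1} | {3} | {4} | {10} — 8 equivalence classes.
The equivalence class containing 2 is {2,11}, of size 2.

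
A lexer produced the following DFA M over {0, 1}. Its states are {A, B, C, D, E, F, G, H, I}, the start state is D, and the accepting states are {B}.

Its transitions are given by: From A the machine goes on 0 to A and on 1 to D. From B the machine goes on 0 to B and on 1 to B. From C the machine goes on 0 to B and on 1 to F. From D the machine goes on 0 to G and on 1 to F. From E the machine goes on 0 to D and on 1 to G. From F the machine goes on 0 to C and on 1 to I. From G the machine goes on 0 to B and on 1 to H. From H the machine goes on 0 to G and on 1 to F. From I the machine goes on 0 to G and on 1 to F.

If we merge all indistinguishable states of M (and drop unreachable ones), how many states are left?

First remove the unreachable states {A,E}; 7 states remain.
Initial partition by acceptance: {B} | {C,D,F,G,H,I}.
On input 0, block {C,D,F,G,H,I} splits into {D,F,H,I} and {C,G}.
No further refinement is possible. Final partition (3 blocks): {B} | {D,F,H,I} | {C,G}.

3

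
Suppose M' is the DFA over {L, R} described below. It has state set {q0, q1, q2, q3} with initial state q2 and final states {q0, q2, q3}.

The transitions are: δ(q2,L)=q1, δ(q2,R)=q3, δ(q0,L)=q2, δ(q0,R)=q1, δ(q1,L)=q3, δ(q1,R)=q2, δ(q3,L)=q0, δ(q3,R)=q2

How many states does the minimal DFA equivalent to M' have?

Every state is reachable, so we keep all 4.
Initial partition by acceptance: {q0,q2,q3} | {q1}.
On input L, block {q0,q2,q3} splits into {q0,q3} and {q2}.
Split {q0,q3} by δ(·,L) → {q0} and {q3}.
The partition is now stable with 4 blocks: {q0} | {q1} | {q2} | {q3}.

4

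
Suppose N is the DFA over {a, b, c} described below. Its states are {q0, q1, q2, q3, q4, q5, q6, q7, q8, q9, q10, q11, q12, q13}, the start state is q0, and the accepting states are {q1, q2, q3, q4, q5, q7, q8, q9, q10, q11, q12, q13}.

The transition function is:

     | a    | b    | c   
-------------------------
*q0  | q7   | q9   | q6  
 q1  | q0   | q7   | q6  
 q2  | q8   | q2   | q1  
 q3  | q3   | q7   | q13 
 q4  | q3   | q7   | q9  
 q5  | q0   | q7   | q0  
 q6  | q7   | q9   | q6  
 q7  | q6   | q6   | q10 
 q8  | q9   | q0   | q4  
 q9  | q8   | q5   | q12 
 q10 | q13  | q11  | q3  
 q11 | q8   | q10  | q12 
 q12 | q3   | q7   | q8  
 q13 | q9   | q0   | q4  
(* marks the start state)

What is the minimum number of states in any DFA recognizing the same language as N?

First remove the unreachable states {q1,q2}; 12 states remain.
P0 = {q3,q4,q5,q7,q8,q9,q10,q11,q12,q13} | {q0,q6}.
Split {q3,q4,q5,q7,q8,q9,q10,q11,q12,q13} by δ(·,a) → {q3,q4,q8,q9,q10,q11,q12,q13} and {q5,q7}.
On input b, block {q3,q4,q8,q9,q10,q11,q12,q13} splits into {q3,q4,q9,q12} and {q8,q13} and {q10,q11}.
On input a, block {q3,q4,q9,q12} splits into {q3,q4,q12} and {q9}.
Refine {q3,q4,q12} on symbol c: members go to different blocks, giving {q3,q12} and {q4}.
On input b, block {q5,q7} splits into {q5} and {q7}.
Stable partition: {q3,q12} | {q0,q6} | {q5} | {q8,q13} | {q10,q11} | {q9} | {q4} | {q7} — 8 equivalence classes.

8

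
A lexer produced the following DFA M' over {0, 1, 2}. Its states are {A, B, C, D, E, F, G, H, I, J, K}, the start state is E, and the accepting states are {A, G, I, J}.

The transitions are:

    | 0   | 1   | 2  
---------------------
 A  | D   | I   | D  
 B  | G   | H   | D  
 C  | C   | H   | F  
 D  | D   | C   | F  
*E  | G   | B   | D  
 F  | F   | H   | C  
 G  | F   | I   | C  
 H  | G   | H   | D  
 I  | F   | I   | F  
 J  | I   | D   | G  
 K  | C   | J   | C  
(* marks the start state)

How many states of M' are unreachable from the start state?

3

Starting at E and following transitions, the reachable set is {B, C, D, E, F, G, H, I}. That leaves A, J, K unreachable — 3 in total.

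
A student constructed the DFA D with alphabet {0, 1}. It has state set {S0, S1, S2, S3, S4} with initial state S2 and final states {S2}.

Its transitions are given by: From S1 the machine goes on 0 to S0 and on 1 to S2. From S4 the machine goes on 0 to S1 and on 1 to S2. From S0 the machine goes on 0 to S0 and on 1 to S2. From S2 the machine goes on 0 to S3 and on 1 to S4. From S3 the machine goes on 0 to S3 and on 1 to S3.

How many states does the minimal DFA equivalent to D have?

3

P0 = {S2} | {S0,S1,S3,S4}.
On input 1, block {S0,S1,S3,S4} splits into {S0,S1,S4} and {S3}.
Stable partition: {S2} | {S0,S1,S4} | {S3} — 3 equivalence classes.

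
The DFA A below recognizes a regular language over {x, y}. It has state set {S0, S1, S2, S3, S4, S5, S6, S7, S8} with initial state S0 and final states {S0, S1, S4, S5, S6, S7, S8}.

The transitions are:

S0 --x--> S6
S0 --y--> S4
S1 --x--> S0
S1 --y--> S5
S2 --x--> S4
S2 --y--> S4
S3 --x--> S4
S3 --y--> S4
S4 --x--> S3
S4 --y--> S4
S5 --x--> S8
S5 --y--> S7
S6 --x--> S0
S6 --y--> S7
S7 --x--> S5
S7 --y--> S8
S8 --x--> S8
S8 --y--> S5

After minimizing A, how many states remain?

Reachable states from the start: {S0,S3,S4,S5,S6,S7,S8}. Unreachable: {S1,S2} — drop them.
Start with accepting vs non-accepting: {S0,S4,S5,S6,S7,S8} | {S3}.
Refine {S0,S4,S5,S6,S7,S8} on symbol x: members go to different blocks, giving {S0,S5,S6,S7,S8} and {S4}.
Split {S0,S5,S6,S7,S8} by δ(·,y) → {S5,S6,S7,S8} and {S0}.
Split {S5,S6,S7,S8} by δ(·,x) → {S5,S7,S8} and {S6}.
No further refinement is possible. Final partition (5 blocks): {S5,S7,S8} | {S3} | {S4} | {S0} | {S6}.

5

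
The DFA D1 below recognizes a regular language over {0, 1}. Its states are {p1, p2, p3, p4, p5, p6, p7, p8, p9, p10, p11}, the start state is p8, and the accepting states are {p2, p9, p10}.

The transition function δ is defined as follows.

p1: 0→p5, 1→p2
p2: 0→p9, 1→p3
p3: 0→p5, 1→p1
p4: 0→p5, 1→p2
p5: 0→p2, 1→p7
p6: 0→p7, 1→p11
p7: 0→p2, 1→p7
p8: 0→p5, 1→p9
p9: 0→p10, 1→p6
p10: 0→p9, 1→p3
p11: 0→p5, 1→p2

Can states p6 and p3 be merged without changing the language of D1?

Yes

Reachable states from the start: {p1,p2,p3,p5,p6,p7,p8,p9,p10,p11}. Unreachable: {p4} — drop them.
Start with accepting vs non-accepting: {p2,p9,p10} | {p1,p3,p5,p6,p7,p8,p11}.
Refine {p1,p3,p5,p6,p7,p8,p11} on symbol 0: members go to different blocks, giving {p1,p3,p6,p8,p11} and {p5,p7}.
Refine {p1,p3,p6,p8,p11} on symbol 1: members go to different blocks, giving {p1,p8,p11} and {p3,p6}.
The partition is now stable with 4 blocks: {p2,p9,p10} | {p1,p8,p11} | {p5,p7} | {p3,p6}.
p6 and p3 lie in the same block of the stable partition, so they are equivalent — no string distinguishes them.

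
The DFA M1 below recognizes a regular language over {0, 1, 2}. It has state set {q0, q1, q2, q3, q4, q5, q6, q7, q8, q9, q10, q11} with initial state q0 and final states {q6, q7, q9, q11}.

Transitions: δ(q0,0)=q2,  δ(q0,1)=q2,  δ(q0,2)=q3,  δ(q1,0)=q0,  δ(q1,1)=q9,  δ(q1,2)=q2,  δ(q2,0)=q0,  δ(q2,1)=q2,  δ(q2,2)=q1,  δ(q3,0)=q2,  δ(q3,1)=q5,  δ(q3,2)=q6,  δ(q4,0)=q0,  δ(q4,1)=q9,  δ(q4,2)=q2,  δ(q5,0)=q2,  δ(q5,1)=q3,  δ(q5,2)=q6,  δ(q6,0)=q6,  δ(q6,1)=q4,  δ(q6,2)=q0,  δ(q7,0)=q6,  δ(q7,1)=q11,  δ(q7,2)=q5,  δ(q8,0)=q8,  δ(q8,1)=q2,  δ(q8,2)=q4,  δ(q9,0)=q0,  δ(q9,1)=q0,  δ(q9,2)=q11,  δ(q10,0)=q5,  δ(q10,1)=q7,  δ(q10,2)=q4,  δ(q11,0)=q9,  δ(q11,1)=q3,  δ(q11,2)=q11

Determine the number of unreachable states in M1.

No path from q0 leads to q7, q8, q10; the other 9 states are all reachable.

3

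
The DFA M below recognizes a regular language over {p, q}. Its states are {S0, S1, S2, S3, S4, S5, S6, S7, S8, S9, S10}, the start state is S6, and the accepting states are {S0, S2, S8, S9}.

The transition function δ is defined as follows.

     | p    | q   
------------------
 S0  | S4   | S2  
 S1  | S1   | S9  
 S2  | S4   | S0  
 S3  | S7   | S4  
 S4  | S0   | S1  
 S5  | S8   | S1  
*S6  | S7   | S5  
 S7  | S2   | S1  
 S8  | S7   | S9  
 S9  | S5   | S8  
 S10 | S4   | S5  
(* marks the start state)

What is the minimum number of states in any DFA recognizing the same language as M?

4

States {S3,S10} cannot be reached from the start state, so discard them.
P0 = {S0,S2,S8,S9} | {S1,S4,S5,S6,S7}.
Split {S1,S4,S5,S6,S7} by δ(·,p) → {S4,S5,S7} and {S1,S6}.
Split {S1,S6} by δ(·,p) → {S1} and {S6}.
Stable partition: {S0,S2,S8,S9} | {S4,S5,S7} | {S1} | {S6} — 4 equivalence classes.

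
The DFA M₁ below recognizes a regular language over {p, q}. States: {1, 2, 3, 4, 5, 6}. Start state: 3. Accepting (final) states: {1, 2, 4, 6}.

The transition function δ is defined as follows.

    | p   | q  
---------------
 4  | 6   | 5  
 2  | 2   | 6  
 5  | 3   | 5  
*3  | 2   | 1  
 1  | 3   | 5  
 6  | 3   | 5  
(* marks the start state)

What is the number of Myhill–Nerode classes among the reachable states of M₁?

States {4} cannot be reached from the start state, so discard them.
Initial partition by acceptance: {1,2,6} | {3,5}.
Split {1,2,6} by δ(·,p) → {1,6} and {2}.
Refine {3,5} on symbol p: members go to different blocks, giving {3} and {5}.
The partition is now stable with 4 blocks: {1,6} | {3} | {2} | {5}.

4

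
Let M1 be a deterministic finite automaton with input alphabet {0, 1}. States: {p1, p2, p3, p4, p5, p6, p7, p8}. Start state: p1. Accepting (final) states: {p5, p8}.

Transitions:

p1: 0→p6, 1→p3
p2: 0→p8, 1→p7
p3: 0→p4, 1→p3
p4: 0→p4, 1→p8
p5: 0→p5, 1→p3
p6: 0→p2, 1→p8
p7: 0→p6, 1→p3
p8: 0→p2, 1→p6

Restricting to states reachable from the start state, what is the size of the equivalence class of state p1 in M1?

2

States {p5} cannot be reached from the start state, so discard them.
Start with accepting vs non-accepting: {p8} | {p1,p2,p3,p4,p6,p7}.
Split {p1,p2,p3,p4,p6,p7} by δ(·,0) → {p1,p3,p4,p6,p7} and {p2}.
Refine {p1,p3,p4,p6,p7} on symbol 0: members go to different blocks, giving {p1,p3,p4,p7} and {p6}.
Split {p1,p3,p4,p7} by δ(·,0) → {p1,p7} and {p3,p4}.
Refine {p3,p4} on symbol 1: members go to different blocks, giving {p3} and {p4}.
The partition is now stable with 6 blocks: {p8} | {p1,p7} | {p2} | {p6} | {p3} | {p4}.
State p1 belongs to the block {p1,p7}, which has 2 states.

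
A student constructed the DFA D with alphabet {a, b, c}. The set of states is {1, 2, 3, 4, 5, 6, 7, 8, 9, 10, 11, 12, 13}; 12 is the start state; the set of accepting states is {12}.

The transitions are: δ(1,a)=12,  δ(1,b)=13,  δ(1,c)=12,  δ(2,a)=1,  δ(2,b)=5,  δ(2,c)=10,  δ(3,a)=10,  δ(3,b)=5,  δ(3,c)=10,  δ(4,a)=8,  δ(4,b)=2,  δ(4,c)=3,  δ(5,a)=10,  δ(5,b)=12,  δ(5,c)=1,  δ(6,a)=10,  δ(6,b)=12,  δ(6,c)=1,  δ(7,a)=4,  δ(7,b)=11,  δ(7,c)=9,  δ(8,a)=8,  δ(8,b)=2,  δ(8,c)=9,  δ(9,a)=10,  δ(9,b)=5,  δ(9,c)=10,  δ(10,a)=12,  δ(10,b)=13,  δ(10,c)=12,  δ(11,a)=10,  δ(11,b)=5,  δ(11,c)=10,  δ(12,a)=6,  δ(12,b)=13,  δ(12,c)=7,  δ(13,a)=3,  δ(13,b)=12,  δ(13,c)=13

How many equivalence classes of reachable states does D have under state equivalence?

P0 = {12} | {1,2,3,4,5,6,7,8,9,10,11,13}.
Refine {1,2,3,4,5,6,7,8,9,10,11,13} on symbol a: members go to different blocks, giving {2,3,4,5,6,7,8,9,11,13} and {1,10}.
On input a, block {2,3,4,5,6,7,8,9,11,13} splits into {2,3,5,6,9,11} and {4,7,8,13}.
Split {2,3,5,6,9,11} by δ(·,b) → {2,3,9,11} and {5,6}.
Split {4,7,8,13} by δ(·,a) → {4,7,8} and {13}.
The partition is now stable with 6 blocks: {12} | {2,3,9,11} | {1,10} | {4,7,8} | {5,6} | {13}.

6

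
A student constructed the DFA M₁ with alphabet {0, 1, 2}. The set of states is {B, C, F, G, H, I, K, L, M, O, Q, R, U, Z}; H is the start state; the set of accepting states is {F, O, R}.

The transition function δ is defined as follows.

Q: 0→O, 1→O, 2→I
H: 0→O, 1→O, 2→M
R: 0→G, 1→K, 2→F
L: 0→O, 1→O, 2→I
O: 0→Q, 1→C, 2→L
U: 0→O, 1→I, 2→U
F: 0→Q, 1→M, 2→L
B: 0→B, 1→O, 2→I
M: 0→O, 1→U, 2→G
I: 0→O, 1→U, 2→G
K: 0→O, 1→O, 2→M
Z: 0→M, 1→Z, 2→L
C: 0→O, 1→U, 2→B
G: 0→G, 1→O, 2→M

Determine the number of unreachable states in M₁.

No path from H leads to F, K, R, Z; the other 10 states are all reachable.

4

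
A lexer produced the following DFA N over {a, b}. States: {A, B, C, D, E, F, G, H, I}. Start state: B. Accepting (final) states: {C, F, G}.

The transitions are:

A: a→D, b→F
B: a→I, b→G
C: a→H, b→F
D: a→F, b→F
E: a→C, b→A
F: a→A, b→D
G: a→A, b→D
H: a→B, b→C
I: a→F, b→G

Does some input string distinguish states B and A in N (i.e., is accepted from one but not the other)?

No

Reachable states from the start: {A,B,D,F,G,I}. Unreachable: {C,E,H} — drop them.
P0 = {F,G} | {A,B,D,I}.
Refine {A,B,D,I} on symbol a: members go to different blocks, giving {A,B} and {D,I}.
Stable partition: {F,G} | {A,B} | {D,I} — 3 equivalence classes.
B and A lie in the same block of the stable partition, so they are equivalent — no string distinguishes them.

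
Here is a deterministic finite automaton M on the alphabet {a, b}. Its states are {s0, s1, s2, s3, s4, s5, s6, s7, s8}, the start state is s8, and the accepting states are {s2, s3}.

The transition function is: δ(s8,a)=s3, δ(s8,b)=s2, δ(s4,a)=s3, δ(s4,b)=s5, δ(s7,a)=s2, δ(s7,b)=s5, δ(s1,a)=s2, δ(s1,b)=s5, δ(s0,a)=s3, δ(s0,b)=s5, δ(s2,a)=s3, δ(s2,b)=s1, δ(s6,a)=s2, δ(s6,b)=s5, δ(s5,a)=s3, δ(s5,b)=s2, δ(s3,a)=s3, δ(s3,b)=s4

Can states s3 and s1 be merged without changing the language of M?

No

States {s0,s6,s7} cannot be reached from the start state, so discard them.
Start with accepting vs non-accepting: {s2,s3} | {s1,s4,s5,s8}.
Split {s1,s4,s5,s8} by δ(·,b) → {s1,s4} and {s5,s8}.
Stable partition: {s2,s3} | {s1,s4} | {s5,s8} — 3 equivalence classes.
s3 and s1 end up in different blocks, so they are distinguishable. For instance, the string 'ε' is accepted from only s3.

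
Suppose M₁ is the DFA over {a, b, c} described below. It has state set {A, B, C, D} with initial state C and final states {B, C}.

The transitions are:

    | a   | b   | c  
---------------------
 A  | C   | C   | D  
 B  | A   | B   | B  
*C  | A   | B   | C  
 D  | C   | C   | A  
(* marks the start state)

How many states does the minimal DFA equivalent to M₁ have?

Every state is reachable, so we keep all 4.
P0 = {B,C} | {A,D}.
No further refinement is possible. Final partition (2 blocks): {B,C} | {A,D}.

2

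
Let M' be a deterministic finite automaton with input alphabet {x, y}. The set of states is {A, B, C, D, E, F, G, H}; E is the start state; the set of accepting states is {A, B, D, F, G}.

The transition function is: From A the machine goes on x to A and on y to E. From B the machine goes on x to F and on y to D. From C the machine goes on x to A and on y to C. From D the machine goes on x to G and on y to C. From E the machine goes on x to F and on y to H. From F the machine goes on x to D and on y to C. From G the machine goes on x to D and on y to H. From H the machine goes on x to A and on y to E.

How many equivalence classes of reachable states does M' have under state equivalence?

First remove the unreachable states {B}; 7 states remain.
P0 = {A,D,F,G} | {C,E,H}.
The partition is now stable with 2 blocks: {A,D,F,G} | {C,E,H}.

2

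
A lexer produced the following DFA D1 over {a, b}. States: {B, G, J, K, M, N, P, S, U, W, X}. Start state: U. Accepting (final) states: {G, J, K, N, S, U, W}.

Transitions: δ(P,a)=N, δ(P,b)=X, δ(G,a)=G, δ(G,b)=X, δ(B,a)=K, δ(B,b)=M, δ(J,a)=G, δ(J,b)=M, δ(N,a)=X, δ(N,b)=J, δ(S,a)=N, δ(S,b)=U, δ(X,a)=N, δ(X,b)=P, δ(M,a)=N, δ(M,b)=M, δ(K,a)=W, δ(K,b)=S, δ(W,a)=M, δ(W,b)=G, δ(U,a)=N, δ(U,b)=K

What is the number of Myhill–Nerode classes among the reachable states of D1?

4

Reachable states from the start: {G,J,K,M,N,P,S,U,W,X}. Unreachable: {B} — drop them.
Initial partition by acceptance: {G,J,K,N,S,U,W} | {M,P,X}.
Split {G,J,K,N,S,U,W} by δ(·,a) → {G,J,K,S,U} and {N,W}.
Split {G,J,K,S,U} by δ(·,a) → {K,S,U} and {G,J}.
No further refinement is possible. Final partition (4 blocks): {K,S,U} | {M,P,X} | {N,W} | {G,J}.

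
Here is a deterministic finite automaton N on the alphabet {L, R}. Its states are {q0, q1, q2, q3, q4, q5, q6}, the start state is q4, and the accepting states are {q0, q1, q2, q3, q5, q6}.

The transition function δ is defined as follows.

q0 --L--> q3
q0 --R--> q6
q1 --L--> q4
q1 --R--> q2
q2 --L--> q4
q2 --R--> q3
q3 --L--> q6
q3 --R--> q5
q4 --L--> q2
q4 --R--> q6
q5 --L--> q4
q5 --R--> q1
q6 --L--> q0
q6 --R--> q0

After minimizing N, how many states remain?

Every state is reachable, so we keep all 7.
Start with accepting vs non-accepting: {q0,q1,q2,q3,q5,q6} | {q4}.
Refine {q0,q1,q2,q3,q5,q6} on symbol L: members go to different blocks, giving {q0,q3,q6} and {q1,q2,q5}.
On input R, block {q0,q3,q6} splits into {q0,q6} and {q3}.
Split {q0,q6} by δ(·,L) → {q0} and {q6}.
On input R, block {q1,q2,q5} splits into {q1,q5} and {q2}.
Refine {q1,q5} on symbol R: members go to different blocks, giving {q1} and {q5}.
No further refinement is possible. Final partition (7 blocks): {q0} | {q4} | {q1} | {q3} | {q6} | {q2} | {q5}.

7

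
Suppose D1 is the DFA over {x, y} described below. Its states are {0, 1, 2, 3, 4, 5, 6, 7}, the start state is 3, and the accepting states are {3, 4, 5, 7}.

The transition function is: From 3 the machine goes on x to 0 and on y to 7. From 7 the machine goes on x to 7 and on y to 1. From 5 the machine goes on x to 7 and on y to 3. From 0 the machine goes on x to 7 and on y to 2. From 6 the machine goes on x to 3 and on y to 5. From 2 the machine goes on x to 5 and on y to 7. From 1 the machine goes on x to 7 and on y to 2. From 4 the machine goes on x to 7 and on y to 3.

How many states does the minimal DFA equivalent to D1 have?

Reachable states from the start: {0,1,2,3,5,7}. Unreachable: {4,6} — drop them.
P0 = {3,5,7} | {0,1,2}.
On input x, block {3,5,7} splits into {5,7} and {3}.
On input y, block {5,7} splits into {5} and {7}.
On input x, block {0,1,2} splits into {0,1} and {2}.
Stable partition: {5} | {0,1} | {3} | {7} | {2} — 5 equivalence classes.

5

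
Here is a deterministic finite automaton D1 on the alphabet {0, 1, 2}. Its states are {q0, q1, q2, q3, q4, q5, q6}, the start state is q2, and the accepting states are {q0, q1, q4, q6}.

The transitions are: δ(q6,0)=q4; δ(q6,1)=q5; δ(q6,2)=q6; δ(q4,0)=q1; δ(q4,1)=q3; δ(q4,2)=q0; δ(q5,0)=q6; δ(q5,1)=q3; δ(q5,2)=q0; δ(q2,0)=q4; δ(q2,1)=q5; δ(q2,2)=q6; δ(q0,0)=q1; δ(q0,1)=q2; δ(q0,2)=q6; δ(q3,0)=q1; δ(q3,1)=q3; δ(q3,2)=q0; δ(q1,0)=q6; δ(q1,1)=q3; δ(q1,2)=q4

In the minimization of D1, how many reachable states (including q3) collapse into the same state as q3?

3

Every state is reachable, so we keep all 7.
Initial partition by acceptance: {q0,q1,q4,q6} | {q2,q3,q5}.
Stable partition: {q0,q1,q4,q6} | {q2,q3,q5} — 2 equivalence classes.
State q3 belongs to the block {q2,q3,q5}, which has 3 states.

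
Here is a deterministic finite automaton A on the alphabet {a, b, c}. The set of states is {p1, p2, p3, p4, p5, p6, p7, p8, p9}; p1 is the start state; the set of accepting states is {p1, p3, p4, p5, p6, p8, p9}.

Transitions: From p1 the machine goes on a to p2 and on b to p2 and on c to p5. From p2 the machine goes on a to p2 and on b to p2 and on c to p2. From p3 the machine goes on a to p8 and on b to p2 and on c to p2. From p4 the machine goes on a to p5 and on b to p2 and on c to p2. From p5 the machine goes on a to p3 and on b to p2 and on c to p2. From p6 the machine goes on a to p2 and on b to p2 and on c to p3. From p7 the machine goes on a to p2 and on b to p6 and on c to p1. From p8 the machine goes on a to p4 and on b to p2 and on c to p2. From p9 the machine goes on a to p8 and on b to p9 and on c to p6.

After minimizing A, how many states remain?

Reachable states from the start: {p1,p2,p3,p4,p5,p8}. Unreachable: {p6,p7,p9} — drop them.
Initial partition by acceptance: {p1,p3,p4,p5,p8} | {p2}.
Split {p1,p3,p4,p5,p8} by δ(·,a) → {p3,p4,p5,p8} and {p1}.
The partition is now stable with 3 blocks: {p3,p4,p5,p8} | {p2} | {p1}.

3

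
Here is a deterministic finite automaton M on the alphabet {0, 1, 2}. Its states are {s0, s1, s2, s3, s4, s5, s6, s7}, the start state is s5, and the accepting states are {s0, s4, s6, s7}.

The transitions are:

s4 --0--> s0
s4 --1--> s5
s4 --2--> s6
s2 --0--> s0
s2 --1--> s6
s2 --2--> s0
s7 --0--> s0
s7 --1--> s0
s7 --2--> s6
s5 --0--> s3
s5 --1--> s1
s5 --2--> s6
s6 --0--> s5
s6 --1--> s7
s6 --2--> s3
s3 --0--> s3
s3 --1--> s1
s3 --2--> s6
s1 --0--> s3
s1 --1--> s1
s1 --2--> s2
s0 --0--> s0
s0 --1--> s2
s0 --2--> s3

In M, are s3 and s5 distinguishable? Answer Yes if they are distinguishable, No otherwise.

No

Reachable states from the start: {s0,s1,s2,s3,s5,s6,s7}. Unreachable: {s4} — drop them.
P0 = {s0,s6,s7} | {s1,s2,s3,s5}.
Refine {s0,s6,s7} on symbol 0: members go to different blocks, giving {s0,s7} and {s6}.
On input 1, block {s0,s7} splits into {s0} and {s7}.
Split {s1,s2,s3,s5} by δ(·,0) → {s1,s3,s5} and {s2}.
Refine {s1,s3,s5} on symbol 2: members go to different blocks, giving {s3,s5} and {s1}.
Stable partition: {s0} | {s3,s5} | {s6} | {s7} | {s2} | {s1} — 6 equivalence classes.
s3 and s5 lie in the same block of the stable partition, so they are equivalent — no string distinguishes them.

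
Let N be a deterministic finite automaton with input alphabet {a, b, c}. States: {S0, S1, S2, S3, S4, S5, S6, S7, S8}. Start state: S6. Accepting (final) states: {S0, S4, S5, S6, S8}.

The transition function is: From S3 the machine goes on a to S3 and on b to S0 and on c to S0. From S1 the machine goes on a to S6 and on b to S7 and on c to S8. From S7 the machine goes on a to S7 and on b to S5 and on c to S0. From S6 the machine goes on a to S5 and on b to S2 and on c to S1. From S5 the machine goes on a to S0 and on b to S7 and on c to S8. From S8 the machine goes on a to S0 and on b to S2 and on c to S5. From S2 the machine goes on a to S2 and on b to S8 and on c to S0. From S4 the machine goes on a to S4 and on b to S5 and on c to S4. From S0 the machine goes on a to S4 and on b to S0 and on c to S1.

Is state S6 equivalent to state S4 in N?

Reachable states from the start: {S0,S1,S2,S4,S5,S6,S7,S8}. Unreachable: {S3} — drop them.
Start with accepting vs non-accepting: {S0,S4,S5,S6,S8} | {S1,S2,S7}.
Split {S0,S4,S5,S6,S8} by δ(·,b) → {S5,S6,S8} and {S0,S4}.
Split {S5,S6,S8} by δ(·,a) → {S5,S8} and {S6}.
Split {S1,S2,S7} by δ(·,a) → {S2,S7} and {S1}.
On input b, block {S0,S4} splits into {S0} and {S4}.
Stable partition: {S5,S8} | {S2,S7} | {S0} | {S6} | {S1} | {S4} — 6 equivalence classes.
S6 and S4 end up in different blocks, so they are distinguishable. For instance, the string 'b' is accepted from only S4.

No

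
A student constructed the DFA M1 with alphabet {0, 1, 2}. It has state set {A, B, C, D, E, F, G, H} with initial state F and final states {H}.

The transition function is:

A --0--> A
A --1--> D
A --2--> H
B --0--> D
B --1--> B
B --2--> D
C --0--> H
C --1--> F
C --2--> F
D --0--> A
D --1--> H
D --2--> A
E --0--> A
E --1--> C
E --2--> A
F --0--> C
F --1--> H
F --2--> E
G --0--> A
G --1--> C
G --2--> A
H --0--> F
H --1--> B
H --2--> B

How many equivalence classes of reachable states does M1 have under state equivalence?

7

States {G} cannot be reached from the start state, so discard them.
Initial partition by acceptance: {H} | {A,B,C,D,E,F}.
Split {A,B,C,D,E,F} by δ(·,0) → {A,B,D,E,F} and {C}.
On input 0, block {A,B,D,E,F} splits into {A,B,D,E} and {F}.
Refine {A,B,D,E} on symbol 1: members go to different blocks, giving {A,B} and {D} and {E}.
Split {A,B} by δ(·,0) → {A} and {B}.
The partition is now stable with 7 blocks: {H} | {A} | {C} | {F} | {D} | {E} | {B}.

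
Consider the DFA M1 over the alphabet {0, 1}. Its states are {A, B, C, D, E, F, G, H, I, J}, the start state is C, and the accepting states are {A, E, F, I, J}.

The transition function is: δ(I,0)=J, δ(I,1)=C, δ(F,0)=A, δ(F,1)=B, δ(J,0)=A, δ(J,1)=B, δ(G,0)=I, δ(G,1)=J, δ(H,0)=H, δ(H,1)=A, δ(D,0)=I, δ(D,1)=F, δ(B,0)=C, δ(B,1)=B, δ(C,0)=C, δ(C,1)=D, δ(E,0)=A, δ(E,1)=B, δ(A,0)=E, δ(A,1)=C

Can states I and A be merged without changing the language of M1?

Yes

First remove the unreachable states {G,H}; 8 states remain.
Start with accepting vs non-accepting: {A,E,F,I,J} | {B,C,D}.
Refine {B,C,D} on symbol 0: members go to different blocks, giving {B,C} and {D}.
Refine {B,C} on symbol 1: members go to different blocks, giving {B} and {C}.
On input 1, block {A,E,F,I,J} splits into {E,F,J} and {A,I}.
Stable partition: {E,F,J} | {B} | {D} | {C} | {A,I} — 5 equivalence classes.
I and A lie in the same block of the stable partition, so they are equivalent — no string distinguishes them.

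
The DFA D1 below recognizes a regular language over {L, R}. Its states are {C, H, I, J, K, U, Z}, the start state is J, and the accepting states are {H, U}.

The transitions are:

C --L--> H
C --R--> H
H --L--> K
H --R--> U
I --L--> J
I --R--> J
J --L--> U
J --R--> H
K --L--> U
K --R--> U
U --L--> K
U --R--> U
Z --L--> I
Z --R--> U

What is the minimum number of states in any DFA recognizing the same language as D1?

2

States {C,I,Z} cannot be reached from the start state, so discard them.
P0 = {H,U} | {J,K}.
No further refinement is possible. Final partition (2 blocks): {H,U} | {J,K}.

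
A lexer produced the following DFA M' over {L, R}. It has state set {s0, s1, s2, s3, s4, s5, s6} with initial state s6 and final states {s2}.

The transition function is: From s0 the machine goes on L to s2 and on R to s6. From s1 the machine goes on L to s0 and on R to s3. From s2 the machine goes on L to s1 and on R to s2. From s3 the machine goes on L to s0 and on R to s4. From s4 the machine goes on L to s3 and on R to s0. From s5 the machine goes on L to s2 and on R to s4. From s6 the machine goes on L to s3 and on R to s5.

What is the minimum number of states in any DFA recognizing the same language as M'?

P0 = {s2} | {s0,s1,s3,s4,s5,s6}.
Refine {s0,s1,s3,s4,s5,s6} on symbol L: members go to different blocks, giving {s1,s3,s4,s6} and {s0,s5}.
Split {s1,s3,s4,s6} by δ(·,L) → {s1,s3} and {s4,s6}.
Refine {s1,s3} on symbol R: members go to different blocks, giving {s1} and {s3}.
Stable partition: {s2} | {s1} | {s0,s5} | {s4,s6} | {s3} — 5 equivalence classes.

5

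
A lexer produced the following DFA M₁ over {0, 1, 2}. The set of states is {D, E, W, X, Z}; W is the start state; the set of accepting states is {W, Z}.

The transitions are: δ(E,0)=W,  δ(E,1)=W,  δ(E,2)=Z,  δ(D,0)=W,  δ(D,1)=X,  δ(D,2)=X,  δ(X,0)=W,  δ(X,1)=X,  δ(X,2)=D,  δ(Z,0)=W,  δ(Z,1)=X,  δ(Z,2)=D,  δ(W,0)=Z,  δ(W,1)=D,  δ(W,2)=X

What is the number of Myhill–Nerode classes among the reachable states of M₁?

Reachable states from the start: {D,W,X,Z}. Unreachable: {E} — drop them.
Initial partition by acceptance: {W,Z} | {D,X}.
Stable partition: {W,Z} | {D,X} — 2 equivalence classes.

2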